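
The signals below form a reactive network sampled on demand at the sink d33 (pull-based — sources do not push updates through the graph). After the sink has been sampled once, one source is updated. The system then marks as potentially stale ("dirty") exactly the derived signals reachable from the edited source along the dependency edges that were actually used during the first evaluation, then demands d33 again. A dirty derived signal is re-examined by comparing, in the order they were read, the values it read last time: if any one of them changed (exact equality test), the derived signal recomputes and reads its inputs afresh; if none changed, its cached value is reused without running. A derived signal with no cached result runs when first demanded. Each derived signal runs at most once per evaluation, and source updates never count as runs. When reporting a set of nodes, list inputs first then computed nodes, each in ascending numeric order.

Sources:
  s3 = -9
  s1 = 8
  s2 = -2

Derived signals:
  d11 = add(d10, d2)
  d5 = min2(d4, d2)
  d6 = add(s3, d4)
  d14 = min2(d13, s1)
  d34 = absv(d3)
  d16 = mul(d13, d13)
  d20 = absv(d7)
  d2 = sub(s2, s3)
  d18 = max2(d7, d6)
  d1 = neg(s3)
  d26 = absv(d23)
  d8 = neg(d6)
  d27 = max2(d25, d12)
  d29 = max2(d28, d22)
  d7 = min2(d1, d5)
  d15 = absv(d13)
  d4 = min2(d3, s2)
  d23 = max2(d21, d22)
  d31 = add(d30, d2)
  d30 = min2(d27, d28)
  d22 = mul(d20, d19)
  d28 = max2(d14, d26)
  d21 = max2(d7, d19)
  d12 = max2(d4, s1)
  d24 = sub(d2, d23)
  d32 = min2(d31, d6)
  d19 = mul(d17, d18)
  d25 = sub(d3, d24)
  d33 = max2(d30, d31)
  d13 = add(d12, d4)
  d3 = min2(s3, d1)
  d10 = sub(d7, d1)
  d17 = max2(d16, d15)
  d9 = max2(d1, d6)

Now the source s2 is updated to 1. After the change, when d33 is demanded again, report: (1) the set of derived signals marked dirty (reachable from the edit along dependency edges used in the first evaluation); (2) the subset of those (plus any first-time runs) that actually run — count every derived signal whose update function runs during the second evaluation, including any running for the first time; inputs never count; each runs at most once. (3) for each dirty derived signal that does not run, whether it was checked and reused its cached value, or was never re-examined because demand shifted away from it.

Dirty set: d2, d4, d5, d6, d7, d12, d13, d14, d15, d16, d17, d18, d19, d20, d21, d22, d23, d24, d25, d26, d27, d28, d30, d31, d33.
Run set: d2, d4, d5, d24, d25, d27, d31, d33 (8 run).
Re-examined without running (cache reused): d6, d7, d12, d13, d14, d15, d16, d17, d18, d19, d20, d21, d22, d23, d26, d28, d30.
The important point: at d6 every value read last time is unchanged, so the dirty flag clears without a run.

Initial pass — values computed on the first demand:
  d1 = neg(-9) = 9
  d2 = sub(-2, -9) = 7
  d3 = min2(-9, 9) = -9
  d4 = min2(-9, -2) = -9
  d5 = min2(-9, 7) = -9
  d6 = add(-9, -9) = -18
  d7 = min2(9, -9) = -9
  d12 = max2(-9, 8) = 8
  d13 = add(8, -9) = -1
  d14 = min2(-1, 8) = -1
  d15 = absv(-1) = 1
  d16 = mul(-1, -1) = 1
  d17 = max2(1, 1) = 1
  d18 = max2(-9, -18) = -9
  d19 = mul(1, -9) = -9
  d20 = absv(-9) = 9
  d21 = max2(-9, -9) = -9
  d22 = mul(9, -9) = -81
  d23 = max2(-9, -81) = -9
  d24 = sub(7, -9) = 16
  d25 = sub(-9, 16) = -25
  d26 = absv(-9) = 9
  d27 = max2(-25, 8) = 8
  d28 = max2(-1, 9) = 9
  d30 = min2(8, 9) = 8
  d31 = add(8, 7) = 15
  d33 = max2(8, 15) = 15

Second demand — change propagation:
  d2: re-runs because s2 -2->1; new result 10.
  d4: re-runs because s2 -2->1; new result -9 (unchanged).
  d5: re-runs because d2 7->10; new result -9 (unchanged).
  d6: re-examined; everything it read last time is the same (s3 unchanged, d4 unchanged) — cache -18 kept, no run.
  d7: re-examined; everything it read last time is the same (d1 unchanged, d5 unchanged) — cache -9 kept, no run.
  d12: re-examined; everything it read last time is the same (d4 unchanged, s1 unchanged) — cache 8 kept, no run.
  d13: re-examined; everything it read last time is the same (d12 unchanged, d4 unchanged) — cache -1 kept, no run.
  d14: re-examined; everything it read last time is the same (d13 unchanged, s1 unchanged) — cache -1 kept, no run.
  d15: re-examined; everything it read last time is the same (d13 unchanged) — cache 1 kept, no run.
  d16: re-examined; everything it read last time is the same (d13 unchanged, d13 unchanged) — cache 1 kept, no run.
  d17: re-examined; everything it read last time is the same (d16 unchanged, d15 unchanged) — cache 1 kept, no run.
  d18: re-examined; everything it read last time is the same (d7 unchanged, d6 unchanged) — cache -9 kept, no run.
  d19: re-examined; everything it read last time is the same (d17 unchanged, d18 unchanged) — cache -9 kept, no run.
  d20: re-examined; everything it read last time is the same (d7 unchanged) — cache 9 kept, no run.
  d21: re-examined; everything it read last time is the same (d7 unchanged, d19 unchanged) — cache -9 kept, no run.
  d22: re-examined; everything it read last time is the same (d20 unchanged, d19 unchanged) — cache -81 kept, no run.
  d23: re-examined; everything it read last time is the same (d21 unchanged, d22 unchanged) — cache -9 kept, no run.
  d24: re-runs because d2 7->10; new result 19.
  d25: re-runs because d24 16->19; new result -28.
  d26: re-examined; everything it read last time is the same (d23 unchanged) — cache 9 kept, no run.
  d27: re-runs because d25 -25->-28; new result 8 (unchanged).
  d28: re-examined; everything it read last time is the same (d14 unchanged, d26 unchanged) — cache 9 kept, no run.
  d30: re-examined; everything it read last time is the same (d27 unchanged, d28 unchanged) — cache 8 kept, no run.
  d31: re-runs because d2 7->10; new result 18.
  d33: re-runs because d31 15->18; new result 18.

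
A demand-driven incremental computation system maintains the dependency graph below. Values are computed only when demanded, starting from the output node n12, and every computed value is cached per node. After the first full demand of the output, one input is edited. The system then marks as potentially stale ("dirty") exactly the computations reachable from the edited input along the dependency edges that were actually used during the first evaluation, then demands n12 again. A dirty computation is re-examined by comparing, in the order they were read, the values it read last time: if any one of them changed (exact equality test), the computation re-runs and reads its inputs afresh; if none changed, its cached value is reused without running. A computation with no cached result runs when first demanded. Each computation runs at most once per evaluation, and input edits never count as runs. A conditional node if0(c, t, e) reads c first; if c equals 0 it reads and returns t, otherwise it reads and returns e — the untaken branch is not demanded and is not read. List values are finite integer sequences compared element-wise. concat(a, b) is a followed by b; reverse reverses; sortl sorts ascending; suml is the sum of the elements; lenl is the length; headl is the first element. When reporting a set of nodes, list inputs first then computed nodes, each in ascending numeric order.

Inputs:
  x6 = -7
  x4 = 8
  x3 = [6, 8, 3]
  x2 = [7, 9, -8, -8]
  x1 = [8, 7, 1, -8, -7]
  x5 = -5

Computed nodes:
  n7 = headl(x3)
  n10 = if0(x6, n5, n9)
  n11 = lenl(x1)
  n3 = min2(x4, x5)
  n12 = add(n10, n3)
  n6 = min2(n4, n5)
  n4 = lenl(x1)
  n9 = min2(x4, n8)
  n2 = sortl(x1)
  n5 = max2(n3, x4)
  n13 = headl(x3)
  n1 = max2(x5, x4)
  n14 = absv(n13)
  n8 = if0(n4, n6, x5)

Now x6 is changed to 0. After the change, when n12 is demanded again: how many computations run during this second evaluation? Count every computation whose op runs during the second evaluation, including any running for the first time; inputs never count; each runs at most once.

Computations that run: n5, n10, n12 — 3 in total.
Key observation: a condition flipped, so demand reaches new nodes — n5 runs for the first time.

First evaluation (everything demanded from the output):
  n3 = min2(8, -5) = -5
  n4 = lenl([8, 7, 1, -8, -7]) = 5
  n8 = if0(n4=5 -> else branch x5) = -5
  n9 = min2(8, -5) = -5
  n10 = if0(x6=-7 -> else branch n9) = -5
  n12 = add(-5, -5) = -10

Propagation after the edit:
  n5: demanded for the first time — runs, produces 8.
  n10: runs — x6 -7->0; result 8.
  n12: runs — n10 -5->8; result 3.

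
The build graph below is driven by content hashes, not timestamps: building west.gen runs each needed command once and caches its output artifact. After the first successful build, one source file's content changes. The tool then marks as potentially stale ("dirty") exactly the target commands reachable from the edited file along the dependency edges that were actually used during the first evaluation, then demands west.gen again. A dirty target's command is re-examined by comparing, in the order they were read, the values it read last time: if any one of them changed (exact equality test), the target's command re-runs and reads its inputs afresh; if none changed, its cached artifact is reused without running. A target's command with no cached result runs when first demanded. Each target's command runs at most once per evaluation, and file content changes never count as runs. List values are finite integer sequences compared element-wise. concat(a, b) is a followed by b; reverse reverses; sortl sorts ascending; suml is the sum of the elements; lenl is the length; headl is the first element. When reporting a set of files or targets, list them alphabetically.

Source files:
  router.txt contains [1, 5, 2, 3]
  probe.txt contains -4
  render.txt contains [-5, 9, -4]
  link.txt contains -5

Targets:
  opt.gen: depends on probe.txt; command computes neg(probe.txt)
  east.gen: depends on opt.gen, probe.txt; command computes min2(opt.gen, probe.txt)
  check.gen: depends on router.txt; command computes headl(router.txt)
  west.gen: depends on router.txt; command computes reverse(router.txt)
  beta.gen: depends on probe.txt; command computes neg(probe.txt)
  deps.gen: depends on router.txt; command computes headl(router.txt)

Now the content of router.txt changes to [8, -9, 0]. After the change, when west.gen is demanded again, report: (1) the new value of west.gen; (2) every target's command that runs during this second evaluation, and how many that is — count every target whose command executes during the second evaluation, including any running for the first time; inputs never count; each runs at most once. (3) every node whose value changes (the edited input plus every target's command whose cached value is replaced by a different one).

west.gen now evaluates to [0, -9, 8].
Run set: west.gen (1 run).
Changed values: router.txt, west.gen.

Initial pass — values computed on the first demand:
  west.gen = reverse([1, 5, 2, 3]) = [3, 2, 5, 1]

Second demand — change propagation:
  west.gen: re-runs because router.txt [1, 5, 2, 3]->[8, -9, 0]; new result [0, -9, 8].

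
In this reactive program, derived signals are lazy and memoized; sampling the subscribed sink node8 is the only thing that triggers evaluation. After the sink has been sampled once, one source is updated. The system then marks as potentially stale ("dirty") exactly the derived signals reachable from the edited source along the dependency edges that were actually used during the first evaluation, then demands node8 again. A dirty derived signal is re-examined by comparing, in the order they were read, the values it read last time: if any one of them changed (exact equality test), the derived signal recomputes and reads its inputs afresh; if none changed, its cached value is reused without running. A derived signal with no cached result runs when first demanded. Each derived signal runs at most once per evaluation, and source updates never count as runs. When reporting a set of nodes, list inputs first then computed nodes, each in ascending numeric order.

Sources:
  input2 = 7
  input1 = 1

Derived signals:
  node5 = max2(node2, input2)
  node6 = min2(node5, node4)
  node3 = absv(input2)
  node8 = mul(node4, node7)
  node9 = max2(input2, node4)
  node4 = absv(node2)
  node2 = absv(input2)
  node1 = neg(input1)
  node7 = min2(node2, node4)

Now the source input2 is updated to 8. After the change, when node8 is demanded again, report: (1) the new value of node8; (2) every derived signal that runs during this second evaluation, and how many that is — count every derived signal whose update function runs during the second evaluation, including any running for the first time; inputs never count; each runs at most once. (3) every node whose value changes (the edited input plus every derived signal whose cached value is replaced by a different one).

Demanding node8 again yields 64.
4 derived signals run: node2, node4, node7, node8.
The nodes whose values change: input2, node2, node4, node7, node8.

First demand of the output computes:
  node2 = absv(7) = 7
  node4 = absv(7) = 7
  node7 = min2(7, 7) = 7
  node8 = mul(7, 7) = 49

After the edit, cleaning proceeds:
  node2: a read changed (input2 7->8) — executes, giving 8.
  node4: a read changed (node2 7->8) — executes, giving 8.
  node7: a read changed (node2 7->8; node4 7->8) — executes, giving 8.
  node8: a read changed (node4 7->8; node7 7->8) — executes, giving 64.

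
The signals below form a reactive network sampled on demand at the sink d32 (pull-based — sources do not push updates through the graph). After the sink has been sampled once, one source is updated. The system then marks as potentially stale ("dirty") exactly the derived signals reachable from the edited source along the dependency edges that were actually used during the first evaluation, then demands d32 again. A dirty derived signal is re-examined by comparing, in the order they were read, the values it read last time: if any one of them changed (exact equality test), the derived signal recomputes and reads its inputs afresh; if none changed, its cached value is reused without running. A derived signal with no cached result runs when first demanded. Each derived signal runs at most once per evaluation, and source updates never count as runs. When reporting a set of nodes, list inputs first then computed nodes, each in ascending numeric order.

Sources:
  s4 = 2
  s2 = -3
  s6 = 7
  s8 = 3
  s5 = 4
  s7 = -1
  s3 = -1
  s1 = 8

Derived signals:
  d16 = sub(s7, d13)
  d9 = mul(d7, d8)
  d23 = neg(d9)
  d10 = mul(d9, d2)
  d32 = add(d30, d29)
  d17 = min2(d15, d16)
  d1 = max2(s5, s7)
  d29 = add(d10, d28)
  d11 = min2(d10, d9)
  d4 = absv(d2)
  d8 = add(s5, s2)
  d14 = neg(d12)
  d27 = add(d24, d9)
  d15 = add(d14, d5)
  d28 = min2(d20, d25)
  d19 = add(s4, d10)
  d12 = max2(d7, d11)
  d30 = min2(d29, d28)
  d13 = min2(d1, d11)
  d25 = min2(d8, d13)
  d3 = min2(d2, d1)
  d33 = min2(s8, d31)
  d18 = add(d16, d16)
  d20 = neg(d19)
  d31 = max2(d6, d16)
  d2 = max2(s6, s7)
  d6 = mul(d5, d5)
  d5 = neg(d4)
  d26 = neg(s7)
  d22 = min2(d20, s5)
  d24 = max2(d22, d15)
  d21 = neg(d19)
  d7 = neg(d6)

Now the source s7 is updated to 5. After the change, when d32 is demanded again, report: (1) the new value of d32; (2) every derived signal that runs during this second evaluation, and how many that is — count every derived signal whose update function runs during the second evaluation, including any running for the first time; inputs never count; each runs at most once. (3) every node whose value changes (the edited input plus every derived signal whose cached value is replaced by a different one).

d32 now evaluates to -1372.
Run set: d1, d2, d13 (3 run).
Changed values: s7, d1.
The important point: at d4 every value read last time is unchanged, so the dirty flag clears without a run.

Initial pass — values computed on the first demand:
  d1 = max2(4, -1) = 4
  d2 = max2(7, -1) = 7
  d4 = absv(7) = 7
  d5 = neg(7) = -7
  d6 = mul(-7, -7) = 49
  d7 = neg(49) = -49
  d8 = add(4, -3) = 1
  d9 = mul(-49, 1) = -49
  d10 = mul(-49, 7) = -343
  d11 = min2(-343, -49) = -343
  d13 = min2(4, -343) = -343
  d19 = add(2, -343) = -341
  d20 = neg(-341) = 341
  d25 = min2(1, -343) = -343
  d28 = min2(341, -343) = -343
  d29 = add(-343, -343) = -686
  d30 = min2(-686, -343) = -686
  d32 = add(-686, -686) = -1372

Second demand — change propagation:
  d1: re-runs because s7 -1->5; new result 5.
  d2: re-runs because s7 -1->5; new result 7 (unchanged).
  d4: re-examined; everything it read last time is the same (d2 unchanged) — cache 7 kept, no run.
  d5: re-examined; everything it read last time is the same (d4 unchanged) — cache -7 kept, no run.
  d6: re-examined; everything it read last time is the same (d5 unchanged, d5 unchanged) — cache 49 kept, no run.
  d7: re-examined; everything it read last time is the same (d6 unchanged) — cache -49 kept, no run.
  d9: re-examined; everything it read last time is the same (d7 unchanged, d8 unchanged) — cache -49 kept, no run.
  d10: re-examined; everything it read last time is the same (d9 unchanged, d2 unchanged) — cache -343 kept, no run.
  d11: re-examined; everything it read last time is the same (d10 unchanged, d9 unchanged) — cache -343 kept, no run.
  d13: re-runs because d1 4->5; new result -343 (unchanged).
  d19: re-examined; everything it read last time is the same (s4 unchanged, d10 unchanged) — cache -341 kept, no run.
  d20: re-examined; everything it read last time is the same (d19 unchanged) — cache 341 kept, no run.
  d25: re-examined; everything it read last time is the same (d8 unchanged, d13 unchanged) — cache -343 kept, no run.
  d28: re-examined; everything it read last time is the same (d20 unchanged, d25 unchanged) — cache -343 kept, no run.
  d29: re-examined; everything it read last time is the same (d10 unchanged, d28 unchanged) — cache -686 kept, no run.
  d30: re-examined; everything it read last time is the same (d29 unchanged, d28 unchanged) — cache -686 kept, no run.
  d32: re-examined; everything it read last time is the same (d30 unchanged, d29 unchanged) — cache -1372 kept, no run.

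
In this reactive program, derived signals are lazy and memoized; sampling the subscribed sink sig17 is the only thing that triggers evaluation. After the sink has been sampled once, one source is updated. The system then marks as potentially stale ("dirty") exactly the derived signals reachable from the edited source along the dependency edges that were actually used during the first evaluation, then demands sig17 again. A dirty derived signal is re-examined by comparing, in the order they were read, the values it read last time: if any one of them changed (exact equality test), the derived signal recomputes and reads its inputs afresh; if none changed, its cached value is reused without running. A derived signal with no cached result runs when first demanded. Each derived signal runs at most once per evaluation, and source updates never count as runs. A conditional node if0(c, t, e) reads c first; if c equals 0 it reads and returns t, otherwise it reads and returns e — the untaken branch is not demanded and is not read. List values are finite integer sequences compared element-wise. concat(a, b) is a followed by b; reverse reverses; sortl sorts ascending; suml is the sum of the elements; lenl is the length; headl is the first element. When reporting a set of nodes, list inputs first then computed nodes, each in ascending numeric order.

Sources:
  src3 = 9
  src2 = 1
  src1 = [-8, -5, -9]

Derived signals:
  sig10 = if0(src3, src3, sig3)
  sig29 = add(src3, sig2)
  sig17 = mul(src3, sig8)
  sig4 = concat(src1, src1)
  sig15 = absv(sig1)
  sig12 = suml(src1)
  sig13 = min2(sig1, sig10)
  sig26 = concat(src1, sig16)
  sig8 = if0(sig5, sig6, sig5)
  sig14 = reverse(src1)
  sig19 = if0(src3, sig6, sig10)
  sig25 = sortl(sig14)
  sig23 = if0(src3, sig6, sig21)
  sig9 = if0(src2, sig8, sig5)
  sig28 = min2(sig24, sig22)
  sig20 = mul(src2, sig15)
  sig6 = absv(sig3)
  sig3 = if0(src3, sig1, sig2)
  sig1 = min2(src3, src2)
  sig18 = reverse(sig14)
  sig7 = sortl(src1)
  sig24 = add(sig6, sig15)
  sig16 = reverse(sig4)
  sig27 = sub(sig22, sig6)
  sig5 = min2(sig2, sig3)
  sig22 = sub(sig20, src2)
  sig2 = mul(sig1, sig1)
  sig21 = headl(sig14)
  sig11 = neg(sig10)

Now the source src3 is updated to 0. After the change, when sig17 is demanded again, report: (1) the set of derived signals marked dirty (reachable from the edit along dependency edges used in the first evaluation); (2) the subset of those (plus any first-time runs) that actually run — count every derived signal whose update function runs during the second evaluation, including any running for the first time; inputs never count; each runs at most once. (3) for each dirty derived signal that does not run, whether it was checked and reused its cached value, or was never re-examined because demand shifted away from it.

First demand of the output computes:
  sig1 = min2(9, 1) = 1
  sig2 = mul(1, 1) = 1
  sig3 = if0(src3=9 -> else branch sig2) = 1
  sig5 = min2(1, 1) = 1
  sig8 = if0(sig5=1 -> else branch sig5) = 1
  sig17 = mul(9, 1) = 9

After the edit, cleaning proceeds:
  sig1: a read changed (src3 9->0) — executes, giving 0.
  sig2: a read changed (sig1 1->0; sig1 1->0) — executes, giving 0.
  sig3: a read changed (src3 9->0; sig2 1->0) — executes, giving 0.
  sig5: a read changed (sig2 1->0; sig3 1->0) — executes, giving 0.
  sig6: had never run; runs now, result 0.
  sig8: a read changed (sig5 1->0; sig5 1->0) — executes, giving 0.
  sig17: a read changed (src3 9->0; sig8 1->0) — executes, giving 0.

Note the branch switch — sig6 had no cache and runs now for the first time.

The edit dirties: sig1, sig2, sig3, sig5, sig8, sig17.
7 derived signals run: sig1, sig2, sig3, sig5, sig6, sig8, sig17.
No dirty derived signal escaped a run.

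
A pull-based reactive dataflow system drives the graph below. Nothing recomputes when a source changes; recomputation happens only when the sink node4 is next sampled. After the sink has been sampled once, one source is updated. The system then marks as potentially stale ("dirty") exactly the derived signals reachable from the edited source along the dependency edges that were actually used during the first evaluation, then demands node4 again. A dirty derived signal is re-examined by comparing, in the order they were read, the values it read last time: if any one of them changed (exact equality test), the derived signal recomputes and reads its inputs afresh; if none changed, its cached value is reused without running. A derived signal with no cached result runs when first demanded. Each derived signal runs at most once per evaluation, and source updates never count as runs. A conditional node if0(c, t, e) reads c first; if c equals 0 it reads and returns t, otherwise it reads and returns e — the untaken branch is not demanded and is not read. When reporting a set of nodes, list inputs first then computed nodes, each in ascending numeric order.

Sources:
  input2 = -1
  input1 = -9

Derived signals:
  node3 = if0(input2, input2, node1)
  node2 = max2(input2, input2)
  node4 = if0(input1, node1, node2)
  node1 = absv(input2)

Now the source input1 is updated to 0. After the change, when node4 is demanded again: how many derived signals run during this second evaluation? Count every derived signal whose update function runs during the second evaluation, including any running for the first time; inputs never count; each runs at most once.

Derived signals that run: node1, node4 — 2 in total.
Key observation: a condition flipped, so demand reaches new nodes — node1 runs for the first time.

First evaluation (everything demanded from the output):
  node2 = max2(-1, -1) = -1
  node4 = if0(input1=-9 -> else branch node2) = -1

Propagation after the edit:
  node1: demanded for the first time — runs, produces 1.
  node4: runs — input1 -9->0; result 1.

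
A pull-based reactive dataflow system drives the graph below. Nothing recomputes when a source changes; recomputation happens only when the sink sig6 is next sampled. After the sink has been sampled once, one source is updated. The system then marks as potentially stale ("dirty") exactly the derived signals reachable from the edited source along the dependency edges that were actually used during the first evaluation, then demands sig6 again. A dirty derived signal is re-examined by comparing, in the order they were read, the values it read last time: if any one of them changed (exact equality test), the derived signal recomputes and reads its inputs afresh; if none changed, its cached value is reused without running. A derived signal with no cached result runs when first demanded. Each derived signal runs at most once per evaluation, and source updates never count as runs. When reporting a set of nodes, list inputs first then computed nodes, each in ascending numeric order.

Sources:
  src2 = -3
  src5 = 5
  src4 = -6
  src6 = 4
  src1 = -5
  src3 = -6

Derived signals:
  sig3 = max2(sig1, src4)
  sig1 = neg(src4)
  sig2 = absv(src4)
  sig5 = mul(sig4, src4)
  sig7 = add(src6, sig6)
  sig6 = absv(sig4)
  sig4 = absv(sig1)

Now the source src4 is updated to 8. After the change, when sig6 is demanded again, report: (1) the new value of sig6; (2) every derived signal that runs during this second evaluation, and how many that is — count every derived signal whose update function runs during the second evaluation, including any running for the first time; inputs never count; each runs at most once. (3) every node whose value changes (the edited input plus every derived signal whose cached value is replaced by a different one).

New value of sig6: 8.
Derived signals that run: sig1, sig4, sig6 — 3 in total.
Values that change: src4, sig1, sig4, sig6.

First evaluation (everything demanded from the output):
  sig1 = neg(-6) = 6
  sig4 = absv(6) = 6
  sig6 = absv(6) = 6

Propagation after the edit:
  sig1: runs — src4 -6->8; result -8.
  sig4: runs — sig1 6->-8; result 8.
  sig6: runs — sig4 6->8; result 8.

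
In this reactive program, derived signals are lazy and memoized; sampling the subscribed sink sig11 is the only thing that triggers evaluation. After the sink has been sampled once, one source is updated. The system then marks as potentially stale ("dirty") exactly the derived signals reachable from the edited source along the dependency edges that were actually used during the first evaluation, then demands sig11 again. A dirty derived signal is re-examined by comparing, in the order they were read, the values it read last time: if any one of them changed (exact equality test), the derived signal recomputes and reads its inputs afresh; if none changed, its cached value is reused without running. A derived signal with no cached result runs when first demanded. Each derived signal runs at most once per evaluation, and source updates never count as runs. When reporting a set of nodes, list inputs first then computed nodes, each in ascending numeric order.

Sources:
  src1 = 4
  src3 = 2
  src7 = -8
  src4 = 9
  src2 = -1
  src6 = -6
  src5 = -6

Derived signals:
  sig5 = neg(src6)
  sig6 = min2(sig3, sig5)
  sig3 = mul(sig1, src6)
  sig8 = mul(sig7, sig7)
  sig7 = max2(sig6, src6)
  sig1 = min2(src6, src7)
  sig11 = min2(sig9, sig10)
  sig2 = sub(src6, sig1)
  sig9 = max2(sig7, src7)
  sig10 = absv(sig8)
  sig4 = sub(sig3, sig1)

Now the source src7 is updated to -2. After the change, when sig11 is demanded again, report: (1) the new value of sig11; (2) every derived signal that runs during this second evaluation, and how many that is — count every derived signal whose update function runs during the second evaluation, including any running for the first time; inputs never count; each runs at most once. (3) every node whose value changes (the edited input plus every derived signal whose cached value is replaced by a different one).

Demanding sig11 again yields 6.
4 derived signals run: sig1, sig3, sig6, sig9.
The nodes whose values change: src7, sig1, sig3.
Note where the cutoff bites: sig7 is checked, finds nothing changed, and keeps its cache.

First demand of the output computes:
  sig1 = min2(-6, -8) = -8
  sig3 = mul(-8, -6) = 48
  sig5 = neg(-6) = 6
  sig6 = min2(48, 6) = 6
  sig7 = max2(6, -6) = 6
  sig8 = mul(6, 6) = 36
  sig9 = max2(6, -8) = 6
  sig10 = absv(36) = 36
  sig11 = min2(6, 36) = 6

After the edit, cleaning proceeds:
  sig1: a read changed (src7 -8->-2) — executes, giving -6.
  sig3: a read changed (sig1 -8->-6) — executes, giving 36.
  sig6: a read changed (sig3 48->36) — executes, giving 6 — identical to its old value.
  sig7: dirty, but its reads are unchanged (sig6 unchanged, src6 unchanged); cached 6 stands.
  sig8: dirty, but its reads are unchanged (sig7 unchanged, sig7 unchanged); cached 36 stands.
  sig9: a read changed (src7 -8->-2) — executes, giving 6 — identical to its old value.
  sig10: dirty, but its reads are unchanged (sig8 unchanged); cached 36 stands.
  sig11: dirty, but its reads are unchanged (sig9 unchanged, sig10 unchanged); cached 6 stands.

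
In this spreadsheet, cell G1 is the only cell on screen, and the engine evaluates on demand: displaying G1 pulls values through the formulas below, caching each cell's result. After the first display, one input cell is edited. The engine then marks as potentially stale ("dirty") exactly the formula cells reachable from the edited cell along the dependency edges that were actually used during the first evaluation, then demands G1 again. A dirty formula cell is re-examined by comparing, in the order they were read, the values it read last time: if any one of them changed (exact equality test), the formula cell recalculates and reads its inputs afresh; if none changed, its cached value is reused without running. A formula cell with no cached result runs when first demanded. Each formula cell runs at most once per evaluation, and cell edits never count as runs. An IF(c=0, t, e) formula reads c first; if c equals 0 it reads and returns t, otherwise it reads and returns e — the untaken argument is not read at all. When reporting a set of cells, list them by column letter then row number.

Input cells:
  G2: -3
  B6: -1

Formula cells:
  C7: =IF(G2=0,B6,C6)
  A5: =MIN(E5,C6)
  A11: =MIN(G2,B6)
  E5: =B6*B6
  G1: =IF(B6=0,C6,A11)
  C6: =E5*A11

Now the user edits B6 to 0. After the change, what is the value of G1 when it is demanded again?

Initial pass — values computed on the first demand:
  A11 = MIN(-3, -1) = -3
  G1 = IF(B6=0: B6=-1 -> else branch A11) = -3

Second demand — change propagation:
  A11: re-runs because B6 -1->0; new result -3 (unchanged).
  E5: newly demanded (no cache) — executes and yields 0.
  C6: newly demanded (no cache) — executes and yields 0.
  G1: re-runs because B6 -1->0; new result 0.

The important point: the flipped condition pulls in fresh nodes; C6, E5 run for the first time.

G1 now evaluates to 0.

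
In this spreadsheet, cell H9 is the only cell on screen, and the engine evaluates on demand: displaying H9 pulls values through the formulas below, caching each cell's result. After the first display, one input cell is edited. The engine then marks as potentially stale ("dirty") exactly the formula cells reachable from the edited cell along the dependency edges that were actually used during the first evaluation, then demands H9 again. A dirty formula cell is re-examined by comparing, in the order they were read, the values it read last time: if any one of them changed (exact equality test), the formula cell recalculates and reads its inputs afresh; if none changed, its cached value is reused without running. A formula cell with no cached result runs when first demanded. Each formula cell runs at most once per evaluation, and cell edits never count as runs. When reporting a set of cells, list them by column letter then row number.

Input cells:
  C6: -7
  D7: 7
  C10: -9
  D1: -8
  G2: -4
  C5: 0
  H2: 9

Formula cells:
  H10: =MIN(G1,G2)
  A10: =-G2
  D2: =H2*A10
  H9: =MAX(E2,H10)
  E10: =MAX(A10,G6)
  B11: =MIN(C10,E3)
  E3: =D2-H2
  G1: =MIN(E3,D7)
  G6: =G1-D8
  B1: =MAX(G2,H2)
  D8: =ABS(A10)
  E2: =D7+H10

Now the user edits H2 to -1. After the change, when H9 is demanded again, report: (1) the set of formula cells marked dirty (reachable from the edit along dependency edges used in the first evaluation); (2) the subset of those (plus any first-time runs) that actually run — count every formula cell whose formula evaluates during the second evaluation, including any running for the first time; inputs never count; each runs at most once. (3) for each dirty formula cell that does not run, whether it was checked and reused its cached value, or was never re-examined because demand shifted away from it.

Dirty set: D2, E2, E3, G1, H9, H10.
Run set: D2, E3, G1, H10 (4 run).
Re-examined without running (cache reused): E2, H9.
The important point: H10 recomputes to an identical value, and the output ends up unchanged.

Initial pass — values computed on the first demand:
  A10 = -(-4) = 4
  D2 = 9 * 4 = 36
  E3 = 36 - 9 = 27
  G1 = MIN(27, 7) = 7
  H10 = MIN(7, -4) = -4
  E2 = 7 + -4 = 3
  H9 = MAX(3, -4) = 3

Second demand — change propagation:
  D2: re-runs because H2 9->-1; new result -4.
  E3: re-runs because D2 36->-4; H2 9->-1; new result -3.
  G1: re-runs because E3 27->-3; new result -3.
  H10: re-runs because G1 7->-3; new result -4 (unchanged).
  E2: re-examined; everything it read last time is the same (D7 unchanged, H10 unchanged) — cache 3 kept, no run.
  H9: re-examined; everything it read last time is the same (E2 unchanged, H10 unchanged) — cache 3 kept, no run.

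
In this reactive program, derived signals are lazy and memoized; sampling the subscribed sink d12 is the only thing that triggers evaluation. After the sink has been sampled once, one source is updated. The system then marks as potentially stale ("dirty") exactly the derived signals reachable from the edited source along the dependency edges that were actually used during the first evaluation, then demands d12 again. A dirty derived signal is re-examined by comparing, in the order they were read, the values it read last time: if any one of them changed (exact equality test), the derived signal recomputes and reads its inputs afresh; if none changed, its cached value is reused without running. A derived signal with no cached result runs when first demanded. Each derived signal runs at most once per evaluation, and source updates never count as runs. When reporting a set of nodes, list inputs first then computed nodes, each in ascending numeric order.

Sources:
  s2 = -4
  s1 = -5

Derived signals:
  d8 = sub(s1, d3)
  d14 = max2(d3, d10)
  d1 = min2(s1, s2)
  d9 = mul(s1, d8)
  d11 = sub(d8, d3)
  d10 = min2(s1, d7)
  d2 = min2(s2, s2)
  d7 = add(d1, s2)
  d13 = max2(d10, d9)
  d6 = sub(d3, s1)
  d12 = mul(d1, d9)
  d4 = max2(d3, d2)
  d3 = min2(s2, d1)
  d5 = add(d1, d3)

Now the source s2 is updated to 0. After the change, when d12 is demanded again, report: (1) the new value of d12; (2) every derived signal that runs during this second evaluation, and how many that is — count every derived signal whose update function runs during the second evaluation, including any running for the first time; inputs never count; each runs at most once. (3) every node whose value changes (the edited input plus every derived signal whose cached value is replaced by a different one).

First demand of the output computes:
  d1 = min2(-5, -4) = -5
  d3 = min2(-4, -5) = -5
  d8 = sub(-5, -5) = 0
  d9 = mul(-5, 0) = 0
  d12 = mul(-5, 0) = 0

After the edit, cleaning proceeds:
  d1: a read changed (s2 -4->0) — executes, giving -5 — identical to its old value.
  d3: a read changed (s2 -4->0) — executes, giving -5 — identical to its old value.
  d8: dirty, but its reads are unchanged (s1 unchanged, d3 unchanged); cached 0 stands.
  d9: dirty, but its reads are unchanged (s1 unchanged, d8 unchanged); cached 0 stands.
  d12: dirty, but its reads are unchanged (d1 unchanged, d9 unchanged); cached 0 stands.

Note where the cutoff bites: d8 is checked, finds nothing changed, and keeps its cache.

Demanding d12 again yields 0.
2 derived signals run: d1, d3.
The nodes whose values change: s2.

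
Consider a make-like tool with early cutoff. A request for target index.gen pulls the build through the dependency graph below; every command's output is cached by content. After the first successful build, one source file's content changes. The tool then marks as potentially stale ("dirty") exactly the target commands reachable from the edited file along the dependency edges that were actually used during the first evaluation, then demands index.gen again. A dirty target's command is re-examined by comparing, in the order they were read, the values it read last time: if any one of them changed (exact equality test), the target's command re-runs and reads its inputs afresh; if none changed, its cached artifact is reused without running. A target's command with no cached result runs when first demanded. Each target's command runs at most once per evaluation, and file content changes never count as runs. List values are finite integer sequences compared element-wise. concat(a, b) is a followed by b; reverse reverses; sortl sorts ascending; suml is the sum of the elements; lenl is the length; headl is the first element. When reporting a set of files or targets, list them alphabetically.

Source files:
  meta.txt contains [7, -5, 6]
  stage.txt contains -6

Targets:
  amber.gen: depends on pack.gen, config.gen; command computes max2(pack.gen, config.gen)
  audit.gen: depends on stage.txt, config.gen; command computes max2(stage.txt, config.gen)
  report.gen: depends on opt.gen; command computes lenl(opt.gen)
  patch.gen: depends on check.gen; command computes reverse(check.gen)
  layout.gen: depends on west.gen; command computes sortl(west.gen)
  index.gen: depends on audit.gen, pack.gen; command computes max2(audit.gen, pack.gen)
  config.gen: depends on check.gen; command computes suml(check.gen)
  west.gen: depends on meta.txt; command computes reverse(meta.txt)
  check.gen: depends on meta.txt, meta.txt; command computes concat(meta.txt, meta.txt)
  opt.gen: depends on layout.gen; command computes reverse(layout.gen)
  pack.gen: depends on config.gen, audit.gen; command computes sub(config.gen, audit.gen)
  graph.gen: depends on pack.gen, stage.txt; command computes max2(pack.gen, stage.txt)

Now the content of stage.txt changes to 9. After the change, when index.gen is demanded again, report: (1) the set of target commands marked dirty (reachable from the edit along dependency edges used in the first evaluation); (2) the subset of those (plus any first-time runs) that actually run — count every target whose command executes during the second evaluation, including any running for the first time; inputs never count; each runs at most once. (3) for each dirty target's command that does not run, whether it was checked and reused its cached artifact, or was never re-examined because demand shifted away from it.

First demand of the output computes:
  check.gen = concat([7, -5, 6], [7, -5, 6]) = [7, -5, 6, 7, -5, 6]
  config.gen = suml([7, -5, 6, 7, -5, 6]) = 16
  audit.gen = max2(-6, 16) = 16
  pack.gen = sub(16, 16) = 0
  index.gen = max2(16, 0) = 16

After the edit, cleaning proceeds:
  audit.gen: a read changed (stage.txt -6->9) — executes, giving 16 — identical to its old value.
  pack.gen: dirty, but its reads are unchanged (config.gen unchanged, audit.gen unchanged); cached 0 stands.
  index.gen: dirty, but its reads are unchanged (audit.gen unchanged, pack.gen unchanged); cached 16 stands.

Note the absorption at audit.gen: it re-runs yet its value is the same, leaving the output's value untouched.

The edit dirties: audit.gen, index.gen, pack.gen.
1 target commands run: audit.gen.
Cache hits after checking: index.gen, pack.gen.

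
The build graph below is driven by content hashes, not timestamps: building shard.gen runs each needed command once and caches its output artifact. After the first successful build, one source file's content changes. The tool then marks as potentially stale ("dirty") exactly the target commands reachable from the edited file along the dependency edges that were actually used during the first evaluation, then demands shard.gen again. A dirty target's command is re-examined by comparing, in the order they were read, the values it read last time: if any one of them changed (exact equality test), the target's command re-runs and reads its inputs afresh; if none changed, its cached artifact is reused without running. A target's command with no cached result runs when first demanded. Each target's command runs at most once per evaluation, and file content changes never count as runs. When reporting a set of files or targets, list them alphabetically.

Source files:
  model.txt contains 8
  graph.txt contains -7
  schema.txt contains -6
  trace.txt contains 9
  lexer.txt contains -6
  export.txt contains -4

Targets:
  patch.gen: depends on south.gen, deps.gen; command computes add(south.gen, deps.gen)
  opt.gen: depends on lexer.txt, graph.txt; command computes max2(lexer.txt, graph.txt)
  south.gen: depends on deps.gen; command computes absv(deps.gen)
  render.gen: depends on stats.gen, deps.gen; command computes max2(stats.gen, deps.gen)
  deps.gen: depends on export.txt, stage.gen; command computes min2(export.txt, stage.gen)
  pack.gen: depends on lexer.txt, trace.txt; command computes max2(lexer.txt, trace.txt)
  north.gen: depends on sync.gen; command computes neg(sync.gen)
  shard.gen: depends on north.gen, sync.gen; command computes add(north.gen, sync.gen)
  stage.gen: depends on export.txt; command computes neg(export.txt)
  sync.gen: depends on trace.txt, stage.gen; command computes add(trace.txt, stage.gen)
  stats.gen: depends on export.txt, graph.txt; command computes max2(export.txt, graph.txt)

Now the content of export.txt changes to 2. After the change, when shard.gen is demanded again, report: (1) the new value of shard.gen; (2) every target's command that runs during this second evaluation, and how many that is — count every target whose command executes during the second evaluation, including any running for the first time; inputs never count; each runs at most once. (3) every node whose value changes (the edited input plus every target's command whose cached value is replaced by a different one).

Initial pass — values computed on the first demand:
  stage.gen = neg(-4) = 4
  sync.gen = add(9, 4) = 13
  north.gen = neg(13) = -13
  shard.gen = add(-13, 13) = 0

Second demand — change propagation:
  stage.gen: re-runs because export.txt -4->2; new result -2.
  sync.gen: re-runs because stage.gen 4->-2; new result 7.
  north.gen: re-runs because sync.gen 13->7; new result -7.
  shard.gen: re-runs because north.gen -13->-7; sync.gen 13->7; new result 0 (unchanged).

shard.gen now evaluates to 0.
Run set: north.gen, shard.gen, stage.gen, sync.gen (4 run).
Changed values: export.txt, north.gen, stage.gen, sync.gen.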